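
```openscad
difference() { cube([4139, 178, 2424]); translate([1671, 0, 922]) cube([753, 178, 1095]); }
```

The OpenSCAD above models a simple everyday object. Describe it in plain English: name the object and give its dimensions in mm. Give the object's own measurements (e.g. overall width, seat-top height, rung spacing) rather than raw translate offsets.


A wall 4139 mm long (x), 178 mm thick (y), 2424 mm tall, with a rectangular window opening cut through it. The opening is 753 mm wide and 1095 mm tall; its sill is at z = 922 mm and its near (−x) edge is 1671 mm from the wall's −x end. The opening passes through the full wall thickness.


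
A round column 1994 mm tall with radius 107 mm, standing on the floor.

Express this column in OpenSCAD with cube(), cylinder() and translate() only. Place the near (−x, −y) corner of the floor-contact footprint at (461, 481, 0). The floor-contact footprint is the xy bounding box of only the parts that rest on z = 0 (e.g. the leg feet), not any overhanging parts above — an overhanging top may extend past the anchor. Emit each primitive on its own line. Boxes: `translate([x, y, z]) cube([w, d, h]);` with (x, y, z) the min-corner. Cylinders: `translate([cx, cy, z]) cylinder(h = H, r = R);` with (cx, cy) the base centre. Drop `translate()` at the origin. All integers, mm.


translate([568, 588, 0]) cylinder(h = 1994, r = 107);


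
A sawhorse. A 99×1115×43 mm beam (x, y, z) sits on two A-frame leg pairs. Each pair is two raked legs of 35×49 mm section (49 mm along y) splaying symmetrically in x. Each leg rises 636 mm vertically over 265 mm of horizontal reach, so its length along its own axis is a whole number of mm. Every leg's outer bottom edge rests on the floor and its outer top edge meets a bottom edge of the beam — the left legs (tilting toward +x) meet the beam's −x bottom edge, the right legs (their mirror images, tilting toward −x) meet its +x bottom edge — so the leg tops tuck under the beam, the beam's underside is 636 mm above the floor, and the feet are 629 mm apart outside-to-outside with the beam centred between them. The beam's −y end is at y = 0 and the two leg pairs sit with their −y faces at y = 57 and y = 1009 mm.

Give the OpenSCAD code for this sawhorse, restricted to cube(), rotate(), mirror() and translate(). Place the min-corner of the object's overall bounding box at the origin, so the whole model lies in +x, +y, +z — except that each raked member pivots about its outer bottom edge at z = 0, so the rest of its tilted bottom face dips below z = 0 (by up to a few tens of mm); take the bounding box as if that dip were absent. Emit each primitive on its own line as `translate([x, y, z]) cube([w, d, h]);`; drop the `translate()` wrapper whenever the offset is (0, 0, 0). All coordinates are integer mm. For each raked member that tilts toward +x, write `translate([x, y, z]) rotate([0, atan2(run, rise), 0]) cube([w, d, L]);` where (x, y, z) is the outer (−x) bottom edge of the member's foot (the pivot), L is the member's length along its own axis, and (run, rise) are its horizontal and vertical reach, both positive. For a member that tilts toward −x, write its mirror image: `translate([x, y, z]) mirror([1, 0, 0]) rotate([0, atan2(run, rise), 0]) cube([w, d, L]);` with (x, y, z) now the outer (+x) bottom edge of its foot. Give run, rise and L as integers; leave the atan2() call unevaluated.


translate([265, 0, 636]) cube([99, 1115, 43]);
translate([0, 57, 0]) rotate([0, atan2(265, 636), 0]) cube([35, 49, 689]);
translate([629, 57, 0]) mirror([1, 0, 0]) rotate([0, atan2(265, 636), 0]) cube([35, 49, 689]);
translate([0, 1009, 0]) rotate([0, atan2(265, 636), 0]) cube([35, 49, 689]);
translate([629, 1009, 0]) mirror([1, 0, 0]) rotate([0, atan2(265, 636), 0]) cube([35, 49, 689]);


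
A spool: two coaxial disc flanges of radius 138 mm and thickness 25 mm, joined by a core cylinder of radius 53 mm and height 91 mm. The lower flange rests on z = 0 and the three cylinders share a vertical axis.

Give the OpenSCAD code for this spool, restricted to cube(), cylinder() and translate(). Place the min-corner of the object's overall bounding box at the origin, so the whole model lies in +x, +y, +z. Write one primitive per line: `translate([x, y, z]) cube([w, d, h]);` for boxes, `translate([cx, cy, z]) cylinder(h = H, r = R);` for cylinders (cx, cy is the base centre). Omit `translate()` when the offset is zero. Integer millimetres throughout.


translate([138, 138, 0]) cylinder(h = 25, r = 138);
translate([138, 138, 25]) cylinder(h = 91, r = 53);
translate([138, 138, 116]) cylinder(h = 25, r = 138);


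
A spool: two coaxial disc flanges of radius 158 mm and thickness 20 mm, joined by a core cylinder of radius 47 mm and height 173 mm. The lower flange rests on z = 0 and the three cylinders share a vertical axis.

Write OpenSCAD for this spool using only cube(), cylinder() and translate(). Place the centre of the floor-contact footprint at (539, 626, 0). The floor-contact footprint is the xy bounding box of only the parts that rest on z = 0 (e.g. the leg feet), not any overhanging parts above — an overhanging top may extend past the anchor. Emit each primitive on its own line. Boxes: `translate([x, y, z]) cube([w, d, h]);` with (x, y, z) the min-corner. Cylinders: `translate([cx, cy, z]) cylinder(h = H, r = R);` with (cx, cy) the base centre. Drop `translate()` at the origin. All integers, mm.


translate([539, 626, 0]) cylinder(h = 20, r = 158);
translate([539, 626, 20]) cylinder(h = 173, r = 47);
translate([539, 626, 193]) cylinder(h = 20, r = 158);


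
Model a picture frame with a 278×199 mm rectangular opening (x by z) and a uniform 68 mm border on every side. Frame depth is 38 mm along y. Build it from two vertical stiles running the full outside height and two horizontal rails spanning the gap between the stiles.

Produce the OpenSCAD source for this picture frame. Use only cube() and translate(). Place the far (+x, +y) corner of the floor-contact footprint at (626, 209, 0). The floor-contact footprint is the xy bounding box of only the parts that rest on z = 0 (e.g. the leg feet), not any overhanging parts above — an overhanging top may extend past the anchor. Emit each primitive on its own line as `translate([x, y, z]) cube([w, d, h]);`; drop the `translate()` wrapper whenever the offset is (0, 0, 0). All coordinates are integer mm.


translate([212, 171, 0]) cube([68, 38, 335]);
translate([558, 171, 0]) cube([68, 38, 335]);
translate([280, 171, 0]) cube([278, 38, 68]);
translate([280, 171, 267]) cube([278, 38, 68]);


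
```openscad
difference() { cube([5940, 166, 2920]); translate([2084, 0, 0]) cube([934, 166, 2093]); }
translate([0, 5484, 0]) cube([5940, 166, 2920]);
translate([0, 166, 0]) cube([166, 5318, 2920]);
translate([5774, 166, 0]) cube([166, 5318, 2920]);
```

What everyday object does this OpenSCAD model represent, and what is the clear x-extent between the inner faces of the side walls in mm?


A single room. The interior width is 5608 mm.

Four walls enclosing a rectangle with a door in the front wall — a room. Outside width 5940 minus two 166 mm walls gives 5608 mm.


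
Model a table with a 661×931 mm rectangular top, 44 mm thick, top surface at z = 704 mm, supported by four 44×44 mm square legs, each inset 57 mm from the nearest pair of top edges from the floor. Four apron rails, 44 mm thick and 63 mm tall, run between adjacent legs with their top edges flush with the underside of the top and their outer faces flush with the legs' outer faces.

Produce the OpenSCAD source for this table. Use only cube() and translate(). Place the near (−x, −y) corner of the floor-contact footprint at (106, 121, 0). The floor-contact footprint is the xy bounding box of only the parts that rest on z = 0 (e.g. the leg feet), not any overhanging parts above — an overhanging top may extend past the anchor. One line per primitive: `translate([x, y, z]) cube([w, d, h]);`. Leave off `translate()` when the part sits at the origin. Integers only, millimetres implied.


// leg_h = 704 - 44 = 660
// apron z = 660 - 63 = 597
translate([49, 64, 660]) cube([661, 931, 44]);
translate([106, 121, 0]) cube([44, 44, 660]);
translate([609, 121, 0]) cube([44, 44, 660]);
translate([106, 894, 0]) cube([44, 44, 660]);
translate([609, 894, 0]) cube([44, 44, 660]);
translate([150, 121, 597]) cube([459, 44, 63]);
translate([150, 894, 597]) cube([459, 44, 63]);
translate([106, 165, 597]) cube([44, 729, 63]);
translate([609, 165, 597]) cube([44, 729, 63]);


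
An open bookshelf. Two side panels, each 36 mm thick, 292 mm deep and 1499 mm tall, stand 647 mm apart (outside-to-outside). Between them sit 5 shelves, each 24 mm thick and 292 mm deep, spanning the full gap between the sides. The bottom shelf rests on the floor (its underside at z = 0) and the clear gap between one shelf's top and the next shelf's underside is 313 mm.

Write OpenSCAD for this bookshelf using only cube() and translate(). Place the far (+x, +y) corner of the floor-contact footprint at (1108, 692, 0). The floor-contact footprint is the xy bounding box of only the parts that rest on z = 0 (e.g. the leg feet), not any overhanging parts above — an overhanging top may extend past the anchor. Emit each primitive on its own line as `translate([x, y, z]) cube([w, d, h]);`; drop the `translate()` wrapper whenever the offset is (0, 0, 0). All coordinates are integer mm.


translate([461, 400, 0]) cube([36, 292, 1499]);
translate([1072, 400, 0]) cube([36, 292, 1499]);
translate([497, 400, 0]) cube([575, 292, 24]);
translate([497, 400, 337]) cube([575, 292, 24]);
translate([497, 400, 674]) cube([575, 292, 24]);
translate([497, 400, 1011]) cube([575, 292, 24]);
translate([497, 400, 1348]) cube([575, 292, 24]);


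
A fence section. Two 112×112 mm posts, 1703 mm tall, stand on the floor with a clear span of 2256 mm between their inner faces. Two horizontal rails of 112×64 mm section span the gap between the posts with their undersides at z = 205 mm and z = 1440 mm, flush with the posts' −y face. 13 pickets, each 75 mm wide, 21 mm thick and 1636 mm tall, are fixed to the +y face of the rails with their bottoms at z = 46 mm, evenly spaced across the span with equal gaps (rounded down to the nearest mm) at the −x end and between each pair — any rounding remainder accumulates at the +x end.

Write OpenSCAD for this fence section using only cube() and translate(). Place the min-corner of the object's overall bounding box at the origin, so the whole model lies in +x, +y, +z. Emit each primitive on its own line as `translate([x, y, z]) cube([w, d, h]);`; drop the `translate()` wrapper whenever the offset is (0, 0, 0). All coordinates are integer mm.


cube([112, 112, 1703]);
translate([2368, 0, 0]) cube([112, 112, 1703]);
translate([112, 0, 205]) cube([2256, 112, 64]);
translate([112, 0, 1440]) cube([2256, 112, 64]);
translate([203, 112, 46]) cube([75, 21, 1636]);
translate([369, 112, 46]) cube([75, 21, 1636]);
translate([535, 112, 46]) cube([75, 21, 1636]);
translate([701, 112, 46]) cube([75, 21, 1636]);
translate([867, 112, 46]) cube([75, 21, 1636]);
translate([1033, 112, 46]) cube([75, 21, 1636]);
translate([1199, 112, 46]) cube([75, 21, 1636]);
translate([1365, 112, 46]) cube([75, 21, 1636]);
translate([1531, 112, 46]) cube([75, 21, 1636]);
translate([1697, 112, 46]) cube([75, 21, 1636]);
translate([1863, 112, 46]) cube([75, 21, 1636]);
translate([2029, 112, 46]) cube([75, 21, 1636]);
translate([2195, 112, 46]) cube([75, 21, 1636]);


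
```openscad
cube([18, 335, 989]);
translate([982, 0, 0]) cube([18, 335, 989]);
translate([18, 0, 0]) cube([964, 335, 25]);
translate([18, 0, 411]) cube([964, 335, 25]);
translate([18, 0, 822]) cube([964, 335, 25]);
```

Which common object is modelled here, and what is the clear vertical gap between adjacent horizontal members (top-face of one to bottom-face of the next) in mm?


A bookshelf. The clear shelf gap is 386 mm.

Two tall side panels with 3 horizontal boards between them — a bookshelf. The first two shelf undersides are at z = 0 and z = 411; with shelf thickness 25, the clear gap is 411 − 0 − 25 = 386 mm.


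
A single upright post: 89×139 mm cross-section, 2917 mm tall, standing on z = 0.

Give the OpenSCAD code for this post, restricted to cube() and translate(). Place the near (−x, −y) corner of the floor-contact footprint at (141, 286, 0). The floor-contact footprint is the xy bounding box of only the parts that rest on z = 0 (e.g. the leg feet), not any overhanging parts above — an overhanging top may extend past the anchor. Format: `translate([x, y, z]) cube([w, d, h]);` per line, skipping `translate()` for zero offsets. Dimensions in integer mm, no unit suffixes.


translate([141, 286, 0]) cube([89, 139, 2917]);


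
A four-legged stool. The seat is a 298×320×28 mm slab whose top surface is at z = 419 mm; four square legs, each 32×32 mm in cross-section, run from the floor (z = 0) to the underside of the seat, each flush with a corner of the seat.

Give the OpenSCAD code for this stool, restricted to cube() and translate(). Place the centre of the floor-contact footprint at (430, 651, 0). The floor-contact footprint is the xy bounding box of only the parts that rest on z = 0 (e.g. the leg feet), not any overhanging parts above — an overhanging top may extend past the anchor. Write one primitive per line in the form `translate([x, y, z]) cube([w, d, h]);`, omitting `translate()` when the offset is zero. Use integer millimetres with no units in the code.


translate([281, 491, 391]) cube([298, 320, 28]);
translate([281, 491, 0]) cube([32, 32, 391]);
translate([547, 491, 0]) cube([32, 32, 391]);
translate([281, 779, 0]) cube([32, 32, 391]);
translate([547, 779, 0]) cube([32, 32, 391]);


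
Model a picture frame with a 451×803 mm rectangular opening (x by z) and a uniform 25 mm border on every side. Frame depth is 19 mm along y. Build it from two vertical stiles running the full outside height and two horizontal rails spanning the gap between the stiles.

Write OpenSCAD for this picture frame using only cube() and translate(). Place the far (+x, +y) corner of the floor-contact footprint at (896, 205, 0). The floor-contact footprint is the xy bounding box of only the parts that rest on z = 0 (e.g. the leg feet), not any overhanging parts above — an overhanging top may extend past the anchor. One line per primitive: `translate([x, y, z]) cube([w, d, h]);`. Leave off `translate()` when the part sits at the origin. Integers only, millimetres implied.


translate([395, 186, 0]) cube([25, 19, 853]);
translate([871, 186, 0]) cube([25, 19, 853]);
translate([420, 186, 0]) cube([451, 19, 25]);
translate([420, 186, 828]) cube([451, 19, 25]);


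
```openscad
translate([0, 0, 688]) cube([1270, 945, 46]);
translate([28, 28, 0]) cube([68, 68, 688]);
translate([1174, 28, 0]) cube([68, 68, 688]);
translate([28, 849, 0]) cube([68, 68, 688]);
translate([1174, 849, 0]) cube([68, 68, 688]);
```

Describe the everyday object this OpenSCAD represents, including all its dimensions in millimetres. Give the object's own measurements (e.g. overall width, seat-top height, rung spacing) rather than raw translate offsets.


A rectangular dining table. The top is 1270×945×46 mm with its upper surface at z = 734 mm. It stands on four 68×68 mm square legs, each inset 28 mm from the nearest pair of top edges, running from the floor to the underside of the top.


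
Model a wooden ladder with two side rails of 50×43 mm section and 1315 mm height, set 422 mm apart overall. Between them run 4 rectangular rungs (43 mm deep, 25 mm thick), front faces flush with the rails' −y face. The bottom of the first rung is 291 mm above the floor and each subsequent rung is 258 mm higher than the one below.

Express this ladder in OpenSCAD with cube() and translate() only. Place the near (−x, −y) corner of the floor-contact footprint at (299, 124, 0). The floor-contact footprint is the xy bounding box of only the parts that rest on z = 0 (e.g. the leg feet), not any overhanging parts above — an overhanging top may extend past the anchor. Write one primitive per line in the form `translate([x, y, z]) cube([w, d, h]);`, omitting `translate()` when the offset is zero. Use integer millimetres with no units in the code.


translate([299, 124, 0]) cube([50, 43, 1315]);
translate([671, 124, 0]) cube([50, 43, 1315]);
translate([349, 124, 291]) cube([322, 43, 25]);
translate([349, 124, 549]) cube([322, 43, 25]);
translate([349, 124, 807]) cube([322, 43, 25]);
translate([349, 124, 1065]) cube([322, 43, 25]);


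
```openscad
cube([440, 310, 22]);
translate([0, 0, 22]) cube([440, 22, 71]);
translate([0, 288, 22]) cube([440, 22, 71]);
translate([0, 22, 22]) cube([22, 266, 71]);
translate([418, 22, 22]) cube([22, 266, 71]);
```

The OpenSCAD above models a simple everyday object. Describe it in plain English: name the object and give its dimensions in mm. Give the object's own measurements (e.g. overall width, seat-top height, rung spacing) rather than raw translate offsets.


An open-topped rectangular box: outside dimensions 440×310×93 mm, with a uniform wall and base thickness of 22 mm. The base is a full 440×310 slab on the floor; four walls sit on top of the base. The front and back walls (the −y and +y sides) span the full width; the two side walls fit between them.


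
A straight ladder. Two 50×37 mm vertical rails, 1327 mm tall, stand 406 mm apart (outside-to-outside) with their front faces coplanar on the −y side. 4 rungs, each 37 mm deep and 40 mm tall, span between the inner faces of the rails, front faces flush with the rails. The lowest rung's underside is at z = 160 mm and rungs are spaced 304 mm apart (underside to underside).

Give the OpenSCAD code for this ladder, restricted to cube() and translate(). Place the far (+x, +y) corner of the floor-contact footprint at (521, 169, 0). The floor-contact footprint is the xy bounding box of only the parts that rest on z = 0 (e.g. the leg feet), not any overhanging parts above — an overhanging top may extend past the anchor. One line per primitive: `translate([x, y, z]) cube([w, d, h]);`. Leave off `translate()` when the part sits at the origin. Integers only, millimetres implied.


translate([115, 132, 0]) cube([50, 37, 1327]);
translate([471, 132, 0]) cube([50, 37, 1327]);
translate([165, 132, 160]) cube([306, 37, 40]);
translate([165, 132, 464]) cube([306, 37, 40]);
translate([165, 132, 768]) cube([306, 37, 40]);
translate([165, 132, 1072]) cube([306, 37, 40]);


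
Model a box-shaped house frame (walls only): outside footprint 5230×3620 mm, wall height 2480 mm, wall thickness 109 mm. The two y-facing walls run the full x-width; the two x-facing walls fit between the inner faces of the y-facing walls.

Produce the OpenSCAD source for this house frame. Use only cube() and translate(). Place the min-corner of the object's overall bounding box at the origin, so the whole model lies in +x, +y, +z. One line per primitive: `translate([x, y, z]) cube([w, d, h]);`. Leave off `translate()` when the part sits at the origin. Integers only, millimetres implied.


cube([5230, 109, 2480]);
translate([0, 3511, 0]) cube([5230, 109, 2480]);
translate([0, 109, 0]) cube([109, 3402, 2480]);
translate([5121, 109, 0]) cube([109, 3402, 2480]);


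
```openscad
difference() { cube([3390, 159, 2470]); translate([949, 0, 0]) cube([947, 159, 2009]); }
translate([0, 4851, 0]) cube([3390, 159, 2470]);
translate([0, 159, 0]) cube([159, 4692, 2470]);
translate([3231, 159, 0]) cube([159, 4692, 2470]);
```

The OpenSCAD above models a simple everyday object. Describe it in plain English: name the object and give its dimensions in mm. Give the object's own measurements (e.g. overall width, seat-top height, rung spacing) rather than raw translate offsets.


A single room: four walls, each 2470 mm tall and 159 mm thick, enclosing an outside footprint 3390×5010 mm (x × y), no floor or roof. The front and back walls (−y and +y sides) run the full x-width; the side walls fit between their inner faces. A door opening 947 mm wide and 2009 mm tall is cut through the front wall from the floor up, its −x edge 949 mm from the wall's −x end.


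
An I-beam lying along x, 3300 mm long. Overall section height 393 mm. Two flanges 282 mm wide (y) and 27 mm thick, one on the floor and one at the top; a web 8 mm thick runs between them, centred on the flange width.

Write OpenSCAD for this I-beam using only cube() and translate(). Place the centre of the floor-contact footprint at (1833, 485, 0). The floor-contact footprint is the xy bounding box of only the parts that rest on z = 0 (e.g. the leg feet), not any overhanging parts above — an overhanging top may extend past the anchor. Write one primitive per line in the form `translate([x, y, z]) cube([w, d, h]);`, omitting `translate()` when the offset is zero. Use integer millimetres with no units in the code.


translate([183, 344, 0]) cube([3300, 282, 27]);
translate([183, 481, 27]) cube([3300, 8, 339]);
translate([183, 344, 366]) cube([3300, 282, 27]);


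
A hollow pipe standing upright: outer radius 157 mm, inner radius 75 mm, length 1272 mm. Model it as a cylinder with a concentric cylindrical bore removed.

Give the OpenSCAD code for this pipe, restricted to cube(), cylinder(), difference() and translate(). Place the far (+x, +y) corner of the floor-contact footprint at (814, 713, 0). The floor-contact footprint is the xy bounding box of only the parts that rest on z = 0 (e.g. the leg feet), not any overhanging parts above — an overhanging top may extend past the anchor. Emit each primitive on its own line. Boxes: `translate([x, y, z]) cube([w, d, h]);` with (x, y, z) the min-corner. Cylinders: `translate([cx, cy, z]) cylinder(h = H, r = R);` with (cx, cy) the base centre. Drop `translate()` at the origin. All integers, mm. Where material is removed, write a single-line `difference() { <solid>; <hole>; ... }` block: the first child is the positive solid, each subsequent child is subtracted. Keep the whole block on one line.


difference() { translate([657, 556, 0]) cylinder(h = 1272, r = 157); translate([657, 556, 0]) cylinder(h = 1272, r = 75); }


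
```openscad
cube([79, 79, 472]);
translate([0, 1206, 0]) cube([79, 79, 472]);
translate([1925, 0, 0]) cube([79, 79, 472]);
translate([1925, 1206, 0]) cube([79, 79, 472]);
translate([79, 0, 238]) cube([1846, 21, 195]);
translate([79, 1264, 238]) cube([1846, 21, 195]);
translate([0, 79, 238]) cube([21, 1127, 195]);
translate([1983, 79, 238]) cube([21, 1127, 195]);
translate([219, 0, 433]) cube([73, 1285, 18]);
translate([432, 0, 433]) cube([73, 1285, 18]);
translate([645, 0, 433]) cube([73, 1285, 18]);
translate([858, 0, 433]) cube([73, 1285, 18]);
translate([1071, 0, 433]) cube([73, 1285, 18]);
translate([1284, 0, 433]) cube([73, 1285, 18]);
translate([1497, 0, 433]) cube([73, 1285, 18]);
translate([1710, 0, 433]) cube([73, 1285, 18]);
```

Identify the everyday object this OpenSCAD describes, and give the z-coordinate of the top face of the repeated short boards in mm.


A bed frame. The slat-top height is 451 mm.

Four posts, four rails, and a row of slats — a bed frame. Slats sit on the rails at z = 238 + 195 = 433; with slat thickness 18, the top is 451 mm.


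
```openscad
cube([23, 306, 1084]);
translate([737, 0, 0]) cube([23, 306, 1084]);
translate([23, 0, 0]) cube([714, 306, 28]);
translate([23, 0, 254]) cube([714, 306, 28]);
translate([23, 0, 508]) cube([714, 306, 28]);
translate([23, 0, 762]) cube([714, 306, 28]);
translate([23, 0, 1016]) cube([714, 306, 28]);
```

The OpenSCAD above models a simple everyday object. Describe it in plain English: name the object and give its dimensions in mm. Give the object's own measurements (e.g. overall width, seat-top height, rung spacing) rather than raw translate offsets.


An open bookshelf. Two side panels, each 23 mm thick, 306 mm deep and 1084 mm tall, stand 760 mm apart (outside-to-outside). Between them sit 5 shelves, each 28 mm thick and 306 mm deep, spanning the full gap between the sides. The bottom shelf rests on the floor (its underside at z = 0) and the clear gap between one shelf's top and the next shelf's underside is 226 mm.


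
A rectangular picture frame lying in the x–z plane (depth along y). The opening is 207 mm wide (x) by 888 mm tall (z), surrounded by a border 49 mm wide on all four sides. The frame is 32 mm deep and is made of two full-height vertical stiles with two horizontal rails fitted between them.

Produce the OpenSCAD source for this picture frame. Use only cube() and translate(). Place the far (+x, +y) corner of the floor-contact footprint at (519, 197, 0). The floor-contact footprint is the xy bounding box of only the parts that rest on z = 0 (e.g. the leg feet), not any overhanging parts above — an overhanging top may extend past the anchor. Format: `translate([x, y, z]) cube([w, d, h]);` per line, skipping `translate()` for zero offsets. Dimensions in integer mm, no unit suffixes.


translate([214, 165, 0]) cube([49, 32, 986]);
translate([470, 165, 0]) cube([49, 32, 986]);
translate([263, 165, 0]) cube([207, 32, 49]);
translate([263, 165, 937]) cube([207, 32, 49]);


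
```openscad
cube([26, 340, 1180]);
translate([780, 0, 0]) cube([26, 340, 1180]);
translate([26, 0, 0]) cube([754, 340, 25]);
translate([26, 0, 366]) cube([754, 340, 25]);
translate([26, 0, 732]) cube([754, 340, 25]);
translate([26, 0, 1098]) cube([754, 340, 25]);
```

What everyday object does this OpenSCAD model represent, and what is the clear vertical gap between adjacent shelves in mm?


A bookshelf. The clear shelf gap is 341 mm.

Two tall side panels with 4 horizontal boards between them — a bookshelf. The first two shelf undersides are at z = 0 and z = 366; with shelf thickness 25, the clear gap is 366 − 0 − 25 = 341 mm.


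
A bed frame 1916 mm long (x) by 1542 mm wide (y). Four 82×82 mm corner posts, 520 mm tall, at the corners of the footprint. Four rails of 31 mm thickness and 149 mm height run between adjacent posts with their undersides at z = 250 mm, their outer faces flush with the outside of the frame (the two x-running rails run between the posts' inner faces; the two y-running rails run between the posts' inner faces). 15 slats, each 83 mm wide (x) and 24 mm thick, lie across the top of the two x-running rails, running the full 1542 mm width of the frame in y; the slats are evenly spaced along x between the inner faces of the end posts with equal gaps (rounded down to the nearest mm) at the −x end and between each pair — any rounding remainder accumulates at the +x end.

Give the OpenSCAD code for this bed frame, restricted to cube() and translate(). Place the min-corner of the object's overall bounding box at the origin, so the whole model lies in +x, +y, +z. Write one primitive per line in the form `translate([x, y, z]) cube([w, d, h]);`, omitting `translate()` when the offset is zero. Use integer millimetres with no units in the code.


cube([82, 82, 520]);
translate([0, 1460, 0]) cube([82, 82, 520]);
translate([1834, 0, 0]) cube([82, 82, 520]);
translate([1834, 1460, 0]) cube([82, 82, 520]);
translate([82, 0, 250]) cube([1752, 31, 149]);
translate([82, 1511, 250]) cube([1752, 31, 149]);
translate([0, 82, 250]) cube([31, 1378, 149]);
translate([1885, 82, 250]) cube([31, 1378, 149]);
translate([113, 0, 399]) cube([83, 1542, 24]);
translate([227, 0, 399]) cube([83, 1542, 24]);
translate([341, 0, 399]) cube([83, 1542, 24]);
translate([455, 0, 399]) cube([83, 1542, 24]);
translate([569, 0, 399]) cube([83, 1542, 24]);
translate([683, 0, 399]) cube([83, 1542, 24]);
translate([797, 0, 399]) cube([83, 1542, 24]);
translate([911, 0, 399]) cube([83, 1542, 24]);
translate([1025, 0, 399]) cube([83, 1542, 24]);
translate([1139, 0, 399]) cube([83, 1542, 24]);
translate([1253, 0, 399]) cube([83, 1542, 24]);
translate([1367, 0, 399]) cube([83, 1542, 24]);
translate([1481, 0, 399]) cube([83, 1542, 24]);
translate([1595, 0, 399]) cube([83, 1542, 24]);
translate([1709, 0, 399]) cube([83, 1542, 24]);


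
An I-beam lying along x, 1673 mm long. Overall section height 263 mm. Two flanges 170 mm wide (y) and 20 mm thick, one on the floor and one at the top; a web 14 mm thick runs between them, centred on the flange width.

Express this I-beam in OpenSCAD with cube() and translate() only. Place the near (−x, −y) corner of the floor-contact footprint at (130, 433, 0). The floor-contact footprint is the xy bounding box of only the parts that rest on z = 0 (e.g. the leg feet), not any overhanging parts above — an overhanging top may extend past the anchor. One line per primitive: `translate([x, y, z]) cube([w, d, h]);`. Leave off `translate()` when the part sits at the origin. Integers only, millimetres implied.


translate([130, 433, 0]) cube([1673, 170, 20]);
translate([130, 511, 20]) cube([1673, 14, 223]);
translate([130, 433, 243]) cube([1673, 170, 20]);


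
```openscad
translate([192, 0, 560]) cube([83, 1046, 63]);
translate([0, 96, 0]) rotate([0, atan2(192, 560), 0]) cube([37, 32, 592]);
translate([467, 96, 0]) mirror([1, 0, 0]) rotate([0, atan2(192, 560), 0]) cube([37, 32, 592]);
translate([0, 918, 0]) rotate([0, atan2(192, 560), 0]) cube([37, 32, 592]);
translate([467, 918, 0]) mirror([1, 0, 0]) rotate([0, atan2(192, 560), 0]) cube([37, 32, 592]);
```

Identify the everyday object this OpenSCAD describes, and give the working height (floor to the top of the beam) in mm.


A sawhorse. The overall height is 623 mm.

A beam across two mirrored pairs of raked legs — a sawhorse. The beam's underside is at z = 560 (matching the legs' vertical rise in atan2(192, 560)) and the beam is 63 mm tall, so its top is at 560 + 63 = 623 mm. The raked legs top out at the beam's underside, so that is the highest point.


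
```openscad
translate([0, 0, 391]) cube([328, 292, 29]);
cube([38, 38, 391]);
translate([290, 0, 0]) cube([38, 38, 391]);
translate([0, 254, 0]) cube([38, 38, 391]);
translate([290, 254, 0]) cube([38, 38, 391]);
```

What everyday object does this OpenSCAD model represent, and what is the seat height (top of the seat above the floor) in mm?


A stool. The seat height is 420 mm.

A 328×292×29 slab at z = 391 on four corner posts — a stool. The seat top is 391 + 29 = 420 mm.


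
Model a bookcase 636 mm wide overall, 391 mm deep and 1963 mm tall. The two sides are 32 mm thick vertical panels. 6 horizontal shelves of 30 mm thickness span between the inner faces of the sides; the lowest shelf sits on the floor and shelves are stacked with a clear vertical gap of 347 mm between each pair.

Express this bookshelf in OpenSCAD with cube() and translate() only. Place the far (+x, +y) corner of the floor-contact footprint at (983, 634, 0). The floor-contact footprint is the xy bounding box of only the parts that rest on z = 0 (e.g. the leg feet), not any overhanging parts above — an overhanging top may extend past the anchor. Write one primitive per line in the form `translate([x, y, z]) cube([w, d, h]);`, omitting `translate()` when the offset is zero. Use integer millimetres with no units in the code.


translate([347, 243, 0]) cube([32, 391, 1963]);
translate([951, 243, 0]) cube([32, 391, 1963]);
translate([379, 243, 0]) cube([572, 391, 30]);
translate([379, 243, 377]) cube([572, 391, 30]);
translate([379, 243, 754]) cube([572, 391, 30]);
translate([379, 243, 1131]) cube([572, 391, 30]);
translate([379, 243, 1508]) cube([572, 391, 30]);
translate([379, 243, 1885]) cube([572, 391, 30]);


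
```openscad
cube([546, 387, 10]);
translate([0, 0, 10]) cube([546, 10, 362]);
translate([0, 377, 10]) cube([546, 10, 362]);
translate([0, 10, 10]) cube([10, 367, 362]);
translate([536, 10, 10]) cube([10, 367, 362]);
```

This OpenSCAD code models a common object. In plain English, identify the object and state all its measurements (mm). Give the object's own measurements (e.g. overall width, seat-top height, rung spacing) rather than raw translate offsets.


An open-topped rectangular box: outside dimensions 546×387×372 mm, with a uniform wall and base thickness of 10 mm. The base is a full 546×387 slab on the floor; four walls sit on top of the base. The front and back walls (the −y and +y sides) span the full width; the two side walls fit between them.


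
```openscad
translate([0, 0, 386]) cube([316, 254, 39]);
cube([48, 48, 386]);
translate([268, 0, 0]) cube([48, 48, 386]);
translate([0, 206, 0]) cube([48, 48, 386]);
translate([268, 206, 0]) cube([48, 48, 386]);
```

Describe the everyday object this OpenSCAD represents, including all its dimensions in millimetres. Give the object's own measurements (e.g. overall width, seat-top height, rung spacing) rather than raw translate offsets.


A simple wooden stool: a rectangular seat 316 mm (x) by 254 mm (y), 39 mm thick, top face at z = 425 mm, on four square legs, each 48×48 mm in cross-section. The legs rest on z = 0, each flush with a corner of the seat.


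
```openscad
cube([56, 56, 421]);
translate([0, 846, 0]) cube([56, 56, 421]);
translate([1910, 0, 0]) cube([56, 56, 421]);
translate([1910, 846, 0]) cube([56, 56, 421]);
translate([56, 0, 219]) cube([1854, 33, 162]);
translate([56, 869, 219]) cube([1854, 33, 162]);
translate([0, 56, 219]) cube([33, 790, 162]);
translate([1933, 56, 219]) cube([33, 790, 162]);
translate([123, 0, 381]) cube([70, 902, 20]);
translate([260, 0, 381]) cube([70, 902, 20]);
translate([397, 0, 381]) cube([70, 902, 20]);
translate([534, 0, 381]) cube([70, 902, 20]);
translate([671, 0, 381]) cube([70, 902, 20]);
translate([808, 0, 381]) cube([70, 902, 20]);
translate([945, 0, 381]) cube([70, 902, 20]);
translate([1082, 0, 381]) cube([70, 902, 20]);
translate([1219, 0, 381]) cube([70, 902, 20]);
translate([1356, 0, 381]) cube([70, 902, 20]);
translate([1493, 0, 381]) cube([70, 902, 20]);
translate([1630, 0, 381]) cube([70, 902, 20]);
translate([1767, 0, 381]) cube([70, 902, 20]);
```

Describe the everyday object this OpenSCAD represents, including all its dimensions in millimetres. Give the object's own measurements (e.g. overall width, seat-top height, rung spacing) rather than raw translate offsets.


A bed frame 1966 mm long (x) by 902 mm wide (y). Four 56×56 mm corner posts, 421 mm tall, at the corners of the footprint. Four rails of 33 mm thickness and 162 mm height run between adjacent posts with their undersides at z = 219 mm, their outer faces flush with the outside of the frame (the two x-running rails run between the posts' inner faces; the two y-running rails run between the posts' inner faces). 13 slats, each 70 mm wide (x) and 20 mm thick, lie across the top of the two x-running rails, running the full 902 mm width of the frame in y; along x they sit between the end posts with a 67 mm gap after the −x posts and between neighbouring slats, leaving 73 mm before the +x posts.


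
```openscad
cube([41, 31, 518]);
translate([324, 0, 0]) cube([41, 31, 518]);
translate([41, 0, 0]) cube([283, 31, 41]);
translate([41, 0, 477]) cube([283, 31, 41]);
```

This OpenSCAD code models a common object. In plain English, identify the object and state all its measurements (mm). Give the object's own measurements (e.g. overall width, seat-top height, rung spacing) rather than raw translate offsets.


A rectangular picture frame lying in the x–z plane (depth along y). The opening is 283 mm wide (x) by 436 mm tall (z), surrounded by a border 41 mm wide on all four sides. The frame is 31 mm deep and is made of two full-height vertical stiles with two horizontal rails fitted between them.


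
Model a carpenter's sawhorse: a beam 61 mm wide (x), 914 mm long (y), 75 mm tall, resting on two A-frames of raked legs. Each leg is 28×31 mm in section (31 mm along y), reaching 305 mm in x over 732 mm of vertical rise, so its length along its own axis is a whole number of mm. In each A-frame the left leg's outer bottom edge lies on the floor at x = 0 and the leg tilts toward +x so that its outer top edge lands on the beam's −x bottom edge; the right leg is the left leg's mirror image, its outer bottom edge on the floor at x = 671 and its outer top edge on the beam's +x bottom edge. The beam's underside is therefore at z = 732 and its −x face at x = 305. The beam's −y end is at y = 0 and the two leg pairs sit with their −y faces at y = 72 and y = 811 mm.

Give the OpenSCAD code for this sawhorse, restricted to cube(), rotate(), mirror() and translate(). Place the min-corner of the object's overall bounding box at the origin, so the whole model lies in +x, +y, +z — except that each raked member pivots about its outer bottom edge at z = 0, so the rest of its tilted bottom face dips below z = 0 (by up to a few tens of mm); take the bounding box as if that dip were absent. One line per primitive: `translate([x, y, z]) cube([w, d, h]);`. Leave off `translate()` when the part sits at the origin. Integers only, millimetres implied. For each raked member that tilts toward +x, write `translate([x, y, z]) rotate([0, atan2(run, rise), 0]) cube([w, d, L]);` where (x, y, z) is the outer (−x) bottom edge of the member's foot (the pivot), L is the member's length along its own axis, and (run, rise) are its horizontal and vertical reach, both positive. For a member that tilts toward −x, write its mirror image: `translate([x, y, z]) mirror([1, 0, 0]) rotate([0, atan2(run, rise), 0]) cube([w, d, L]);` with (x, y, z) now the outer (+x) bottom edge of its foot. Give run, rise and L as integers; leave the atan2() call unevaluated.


// leg length = √(305² + 732²) = 793
// right-leg outer foot x = 2·305 + 61 = 671
// beam min-corner = (305, 0, 732)
translate([305, 0, 732]) cube([61, 914, 75]);
translate([0, 72, 0]) rotate([0, atan2(305, 732), 0]) cube([28, 31, 793]);
translate([671, 72, 0]) mirror([1, 0, 0]) rotate([0, atan2(305, 732), 0]) cube([28, 31, 793]);
translate([0, 811, 0]) rotate([0, atan2(305, 732), 0]) cube([28, 31, 793]);
translate([671, 811, 0]) mirror([1, 0, 0]) rotate([0, atan2(305, 732), 0]) cube([28, 31, 793]);


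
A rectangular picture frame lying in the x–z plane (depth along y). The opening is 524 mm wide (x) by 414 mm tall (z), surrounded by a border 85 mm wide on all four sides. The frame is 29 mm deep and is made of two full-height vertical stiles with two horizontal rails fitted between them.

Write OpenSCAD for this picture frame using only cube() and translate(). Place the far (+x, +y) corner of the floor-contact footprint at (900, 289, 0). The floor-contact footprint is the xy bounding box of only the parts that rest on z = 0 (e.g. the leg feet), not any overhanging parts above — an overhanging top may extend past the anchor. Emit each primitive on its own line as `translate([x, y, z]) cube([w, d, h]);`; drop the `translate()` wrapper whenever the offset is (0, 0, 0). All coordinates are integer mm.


translate([206, 260, 0]) cube([85, 29, 584]);
translate([815, 260, 0]) cube([85, 29, 584]);
translate([291, 260, 0]) cube([524, 29, 85]);
translate([291, 260, 499]) cube([524, 29, 85]);


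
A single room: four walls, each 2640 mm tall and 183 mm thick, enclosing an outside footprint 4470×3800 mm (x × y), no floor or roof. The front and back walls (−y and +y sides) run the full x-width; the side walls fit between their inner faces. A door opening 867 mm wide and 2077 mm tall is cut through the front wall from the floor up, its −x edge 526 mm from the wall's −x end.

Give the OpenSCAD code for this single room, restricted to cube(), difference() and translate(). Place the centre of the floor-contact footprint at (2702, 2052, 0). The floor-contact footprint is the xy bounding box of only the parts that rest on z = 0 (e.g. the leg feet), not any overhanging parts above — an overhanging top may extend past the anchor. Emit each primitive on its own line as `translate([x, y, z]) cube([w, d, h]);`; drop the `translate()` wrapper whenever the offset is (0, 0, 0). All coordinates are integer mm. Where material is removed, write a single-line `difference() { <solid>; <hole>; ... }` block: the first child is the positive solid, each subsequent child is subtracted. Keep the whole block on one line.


difference() { translate([467, 152, 0]) cube([4470, 183, 2640]); translate([993, 152, 0]) cube([867, 183, 2077]); }
translate([467, 3769, 0]) cube([4470, 183, 2640]);
translate([467, 335, 0]) cube([183, 3434, 2640]);
translate([4754, 335, 0]) cube([183, 3434, 2640]);
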